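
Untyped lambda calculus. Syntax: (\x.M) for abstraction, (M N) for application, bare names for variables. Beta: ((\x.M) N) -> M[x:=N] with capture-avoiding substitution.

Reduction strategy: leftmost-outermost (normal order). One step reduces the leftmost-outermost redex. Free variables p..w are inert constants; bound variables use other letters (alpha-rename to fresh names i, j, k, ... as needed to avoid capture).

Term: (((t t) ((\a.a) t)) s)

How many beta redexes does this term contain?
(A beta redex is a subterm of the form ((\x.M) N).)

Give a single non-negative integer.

Answer: 1

Derivation:
Term: (((t t) ((\a.a) t)) s)
  Redex: ((\a.a) t)
Total redexes: 1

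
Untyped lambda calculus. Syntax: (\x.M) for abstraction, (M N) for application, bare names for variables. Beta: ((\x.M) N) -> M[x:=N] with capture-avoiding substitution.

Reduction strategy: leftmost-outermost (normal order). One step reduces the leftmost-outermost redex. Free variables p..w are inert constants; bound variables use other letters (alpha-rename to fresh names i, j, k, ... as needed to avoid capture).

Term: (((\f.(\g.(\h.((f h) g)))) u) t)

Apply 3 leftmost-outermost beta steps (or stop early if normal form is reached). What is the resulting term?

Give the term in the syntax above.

Answer: (\h.((u h) t))

Derivation:
Step 0: (((\f.(\g.(\h.((f h) g)))) u) t)
Step 1: ((\g.(\h.((u h) g))) t)
Step 2: (\h.((u h) t))
Step 3: (normal form reached)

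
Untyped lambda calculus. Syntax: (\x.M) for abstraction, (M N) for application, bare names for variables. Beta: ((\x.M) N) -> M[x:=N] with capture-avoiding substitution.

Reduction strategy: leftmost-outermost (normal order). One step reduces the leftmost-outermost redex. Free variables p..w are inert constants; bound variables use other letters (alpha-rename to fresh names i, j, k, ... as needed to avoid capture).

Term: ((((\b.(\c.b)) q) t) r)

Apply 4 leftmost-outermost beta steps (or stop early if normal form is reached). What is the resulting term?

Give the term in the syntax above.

Answer: (q r)

Derivation:
Step 0: ((((\b.(\c.b)) q) t) r)
Step 1: (((\c.q) t) r)
Step 2: (q r)
Step 3: (normal form reached)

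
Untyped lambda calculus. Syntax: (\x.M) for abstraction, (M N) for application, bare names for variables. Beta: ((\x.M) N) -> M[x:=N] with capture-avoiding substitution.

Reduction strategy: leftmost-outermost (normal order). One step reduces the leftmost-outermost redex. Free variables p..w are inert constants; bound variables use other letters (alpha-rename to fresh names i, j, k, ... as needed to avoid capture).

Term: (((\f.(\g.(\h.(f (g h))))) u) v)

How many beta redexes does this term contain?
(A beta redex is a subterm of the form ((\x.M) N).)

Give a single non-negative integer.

Answer: 1

Derivation:
Term: (((\f.(\g.(\h.(f (g h))))) u) v)
  Redex: ((\f.(\g.(\h.(f (g h))))) u)
Total redexes: 1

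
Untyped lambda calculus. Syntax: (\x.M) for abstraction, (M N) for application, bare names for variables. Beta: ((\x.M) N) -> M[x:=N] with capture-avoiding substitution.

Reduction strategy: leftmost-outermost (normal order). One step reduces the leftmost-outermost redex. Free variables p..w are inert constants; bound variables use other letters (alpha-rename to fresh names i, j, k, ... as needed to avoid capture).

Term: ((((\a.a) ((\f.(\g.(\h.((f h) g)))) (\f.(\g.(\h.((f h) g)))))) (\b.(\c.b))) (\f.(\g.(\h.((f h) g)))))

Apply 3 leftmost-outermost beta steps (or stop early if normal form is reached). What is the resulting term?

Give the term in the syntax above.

Answer: ((\h.(((\f.(\g.(\h.((f h) g)))) h) (\b.(\c.b)))) (\f.(\g.(\h.((f h) g)))))

Derivation:
Step 0: ((((\a.a) ((\f.(\g.(\h.((f h) g)))) (\f.(\g.(\h.((f h) g)))))) (\b.(\c.b))) (\f.(\g.(\h.((f h) g)))))
Step 1: ((((\f.(\g.(\h.((f h) g)))) (\f.(\g.(\h.((f h) g))))) (\b.(\c.b))) (\f.(\g.(\h.((f h) g)))))
Step 2: (((\g.(\h.(((\f.(\g.(\h.((f h) g)))) h) g))) (\b.(\c.b))) (\f.(\g.(\h.((f h) g)))))
Step 3: ((\h.(((\f.(\g.(\h.((f h) g)))) h) (\b.(\c.b)))) (\f.(\g.(\h.((f h) g)))))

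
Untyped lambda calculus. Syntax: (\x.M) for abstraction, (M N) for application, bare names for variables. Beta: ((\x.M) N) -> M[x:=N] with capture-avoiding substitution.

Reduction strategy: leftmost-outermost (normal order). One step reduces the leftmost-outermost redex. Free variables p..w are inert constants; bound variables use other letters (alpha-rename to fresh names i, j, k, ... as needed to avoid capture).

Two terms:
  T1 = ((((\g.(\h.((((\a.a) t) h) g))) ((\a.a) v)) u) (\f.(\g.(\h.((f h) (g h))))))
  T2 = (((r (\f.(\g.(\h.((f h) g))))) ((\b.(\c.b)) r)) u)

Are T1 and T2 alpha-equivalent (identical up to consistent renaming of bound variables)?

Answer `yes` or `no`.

Term 1: ((((\g.(\h.((((\a.a) t) h) g))) ((\a.a) v)) u) (\f.(\g.(\h.((f h) (g h))))))
Term 2: (((r (\f.(\g.(\h.((f h) g))))) ((\b.(\c.b)) r)) u)
Alpha-equivalence: compare structure up to binder renaming.
Result: False

Answer: no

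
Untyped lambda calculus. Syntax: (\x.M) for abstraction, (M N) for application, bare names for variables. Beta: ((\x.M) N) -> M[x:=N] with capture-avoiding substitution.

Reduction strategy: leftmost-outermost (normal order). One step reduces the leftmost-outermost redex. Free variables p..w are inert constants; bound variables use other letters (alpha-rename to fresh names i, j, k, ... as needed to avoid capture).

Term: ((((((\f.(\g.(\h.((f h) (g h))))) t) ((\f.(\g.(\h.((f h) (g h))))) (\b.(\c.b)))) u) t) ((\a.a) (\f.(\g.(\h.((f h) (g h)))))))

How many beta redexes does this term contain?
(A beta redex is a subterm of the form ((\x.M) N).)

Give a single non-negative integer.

Answer: 3

Derivation:
Term: ((((((\f.(\g.(\h.((f h) (g h))))) t) ((\f.(\g.(\h.((f h) (g h))))) (\b.(\c.b)))) u) t) ((\a.a) (\f.(\g.(\h.((f h) (g h)))))))
  Redex: ((\f.(\g.(\h.((f h) (g h))))) t)
  Redex: ((\f.(\g.(\h.((f h) (g h))))) (\b.(\c.b)))
  Redex: ((\a.a) (\f.(\g.(\h.((f h) (g h))))))
Total redexes: 3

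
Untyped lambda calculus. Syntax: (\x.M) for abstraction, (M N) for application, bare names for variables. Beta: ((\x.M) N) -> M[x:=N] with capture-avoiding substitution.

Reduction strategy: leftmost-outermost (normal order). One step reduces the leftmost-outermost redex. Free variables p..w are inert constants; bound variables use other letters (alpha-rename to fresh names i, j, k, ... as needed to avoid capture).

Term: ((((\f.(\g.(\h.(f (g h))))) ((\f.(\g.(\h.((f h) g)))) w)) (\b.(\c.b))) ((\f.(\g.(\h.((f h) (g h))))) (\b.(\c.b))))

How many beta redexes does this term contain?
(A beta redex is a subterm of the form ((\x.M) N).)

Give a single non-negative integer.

Answer: 3

Derivation:
Term: ((((\f.(\g.(\h.(f (g h))))) ((\f.(\g.(\h.((f h) g)))) w)) (\b.(\c.b))) ((\f.(\g.(\h.((f h) (g h))))) (\b.(\c.b))))
  Redex: ((\f.(\g.(\h.(f (g h))))) ((\f.(\g.(\h.((f h) g)))) w))
  Redex: ((\f.(\g.(\h.((f h) g)))) w)
  Redex: ((\f.(\g.(\h.((f h) (g h))))) (\b.(\c.b)))
Total redexes: 3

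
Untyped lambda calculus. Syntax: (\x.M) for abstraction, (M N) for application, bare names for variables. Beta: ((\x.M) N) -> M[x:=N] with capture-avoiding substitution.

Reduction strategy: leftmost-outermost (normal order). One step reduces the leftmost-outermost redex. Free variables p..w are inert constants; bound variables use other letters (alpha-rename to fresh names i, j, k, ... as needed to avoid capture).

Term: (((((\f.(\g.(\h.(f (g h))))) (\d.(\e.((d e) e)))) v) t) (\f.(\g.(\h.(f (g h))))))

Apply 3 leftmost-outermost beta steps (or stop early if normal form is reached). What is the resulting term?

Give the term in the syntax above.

Answer: (((\d.(\e.((d e) e))) (v t)) (\f.(\g.(\h.(f (g h))))))

Derivation:
Step 0: (((((\f.(\g.(\h.(f (g h))))) (\d.(\e.((d e) e)))) v) t) (\f.(\g.(\h.(f (g h))))))
Step 1: ((((\g.(\h.((\d.(\e.((d e) e))) (g h)))) v) t) (\f.(\g.(\h.(f (g h))))))
Step 2: (((\h.((\d.(\e.((d e) e))) (v h))) t) (\f.(\g.(\h.(f (g h))))))
Step 3: (((\d.(\e.((d e) e))) (v t)) (\f.(\g.(\h.(f (g h))))))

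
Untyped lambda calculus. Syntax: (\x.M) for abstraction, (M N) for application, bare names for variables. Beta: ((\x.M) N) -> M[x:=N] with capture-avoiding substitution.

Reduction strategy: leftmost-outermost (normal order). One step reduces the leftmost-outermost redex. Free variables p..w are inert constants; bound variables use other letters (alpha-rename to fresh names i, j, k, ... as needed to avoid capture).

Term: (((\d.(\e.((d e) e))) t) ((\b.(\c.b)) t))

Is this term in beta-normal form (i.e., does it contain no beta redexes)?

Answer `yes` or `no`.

Term: (((\d.(\e.((d e) e))) t) ((\b.(\c.b)) t))
Found 2 beta redex(es).

Answer: no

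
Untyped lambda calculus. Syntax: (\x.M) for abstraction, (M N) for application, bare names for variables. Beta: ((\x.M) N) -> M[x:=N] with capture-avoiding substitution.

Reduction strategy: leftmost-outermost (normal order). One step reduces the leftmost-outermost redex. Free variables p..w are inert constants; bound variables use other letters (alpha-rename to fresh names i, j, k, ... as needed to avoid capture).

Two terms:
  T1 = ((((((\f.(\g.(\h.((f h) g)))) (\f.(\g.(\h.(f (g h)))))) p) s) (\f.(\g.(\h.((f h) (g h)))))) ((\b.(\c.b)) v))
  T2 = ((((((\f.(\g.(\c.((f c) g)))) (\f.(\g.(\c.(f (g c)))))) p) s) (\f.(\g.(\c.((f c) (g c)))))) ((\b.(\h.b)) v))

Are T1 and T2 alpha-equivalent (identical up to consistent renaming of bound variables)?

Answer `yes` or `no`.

Term 1: ((((((\f.(\g.(\h.((f h) g)))) (\f.(\g.(\h.(f (g h)))))) p) s) (\f.(\g.(\h.((f h) (g h)))))) ((\b.(\c.b)) v))
Term 2: ((((((\f.(\g.(\c.((f c) g)))) (\f.(\g.(\c.(f (g c)))))) p) s) (\f.(\g.(\c.((f c) (g c)))))) ((\b.(\h.b)) v))
Alpha-equivalence: compare structure up to binder renaming.
Result: True

Answer: yes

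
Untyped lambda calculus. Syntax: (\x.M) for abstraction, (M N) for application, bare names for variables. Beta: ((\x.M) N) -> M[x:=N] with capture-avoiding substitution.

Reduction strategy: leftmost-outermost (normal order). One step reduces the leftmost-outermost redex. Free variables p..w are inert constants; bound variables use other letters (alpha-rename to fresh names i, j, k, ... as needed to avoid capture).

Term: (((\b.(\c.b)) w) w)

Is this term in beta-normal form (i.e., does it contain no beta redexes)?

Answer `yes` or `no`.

Term: (((\b.(\c.b)) w) w)
Found 1 beta redex(es).

Answer: no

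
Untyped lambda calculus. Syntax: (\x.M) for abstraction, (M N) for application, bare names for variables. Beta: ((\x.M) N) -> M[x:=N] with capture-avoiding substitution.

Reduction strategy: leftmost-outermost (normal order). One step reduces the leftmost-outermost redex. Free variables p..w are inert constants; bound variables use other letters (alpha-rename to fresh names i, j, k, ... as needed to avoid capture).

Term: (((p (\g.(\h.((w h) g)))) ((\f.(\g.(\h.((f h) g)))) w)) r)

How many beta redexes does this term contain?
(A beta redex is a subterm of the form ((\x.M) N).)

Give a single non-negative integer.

Term: (((p (\g.(\h.((w h) g)))) ((\f.(\g.(\h.((f h) g)))) w)) r)
  Redex: ((\f.(\g.(\h.((f h) g)))) w)
Total redexes: 1

Answer: 1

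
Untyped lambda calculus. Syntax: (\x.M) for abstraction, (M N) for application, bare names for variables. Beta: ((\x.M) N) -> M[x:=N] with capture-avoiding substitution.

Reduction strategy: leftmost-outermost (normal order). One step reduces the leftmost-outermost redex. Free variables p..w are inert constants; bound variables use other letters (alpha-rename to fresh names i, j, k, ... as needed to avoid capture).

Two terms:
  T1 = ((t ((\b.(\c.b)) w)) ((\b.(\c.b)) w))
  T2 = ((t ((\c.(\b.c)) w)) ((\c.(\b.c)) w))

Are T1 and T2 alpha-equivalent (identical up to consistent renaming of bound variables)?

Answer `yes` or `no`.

Term 1: ((t ((\b.(\c.b)) w)) ((\b.(\c.b)) w))
Term 2: ((t ((\c.(\b.c)) w)) ((\c.(\b.c)) w))
Alpha-equivalence: compare structure up to binder renaming.
Result: True

Answer: yes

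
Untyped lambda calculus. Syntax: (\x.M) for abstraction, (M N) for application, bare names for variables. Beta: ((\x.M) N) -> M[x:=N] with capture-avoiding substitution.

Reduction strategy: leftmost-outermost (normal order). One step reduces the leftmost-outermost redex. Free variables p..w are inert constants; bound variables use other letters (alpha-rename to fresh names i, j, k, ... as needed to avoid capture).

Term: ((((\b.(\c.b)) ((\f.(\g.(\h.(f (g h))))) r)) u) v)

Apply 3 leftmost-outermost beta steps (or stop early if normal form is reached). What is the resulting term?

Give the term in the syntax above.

Answer: ((\g.(\h.(r (g h)))) v)

Derivation:
Step 0: ((((\b.(\c.b)) ((\f.(\g.(\h.(f (g h))))) r)) u) v)
Step 1: (((\c.((\f.(\g.(\h.(f (g h))))) r)) u) v)
Step 2: (((\f.(\g.(\h.(f (g h))))) r) v)
Step 3: ((\g.(\h.(r (g h)))) v)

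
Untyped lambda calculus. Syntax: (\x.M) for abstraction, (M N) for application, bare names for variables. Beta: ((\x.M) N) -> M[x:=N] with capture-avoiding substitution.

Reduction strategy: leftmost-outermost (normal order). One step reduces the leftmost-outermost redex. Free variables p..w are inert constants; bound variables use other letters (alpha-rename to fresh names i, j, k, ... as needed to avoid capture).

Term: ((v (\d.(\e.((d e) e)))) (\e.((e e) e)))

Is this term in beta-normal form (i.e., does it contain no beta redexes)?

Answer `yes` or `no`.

Answer: yes

Derivation:
Term: ((v (\d.(\e.((d e) e)))) (\e.((e e) e)))
No beta redexes found.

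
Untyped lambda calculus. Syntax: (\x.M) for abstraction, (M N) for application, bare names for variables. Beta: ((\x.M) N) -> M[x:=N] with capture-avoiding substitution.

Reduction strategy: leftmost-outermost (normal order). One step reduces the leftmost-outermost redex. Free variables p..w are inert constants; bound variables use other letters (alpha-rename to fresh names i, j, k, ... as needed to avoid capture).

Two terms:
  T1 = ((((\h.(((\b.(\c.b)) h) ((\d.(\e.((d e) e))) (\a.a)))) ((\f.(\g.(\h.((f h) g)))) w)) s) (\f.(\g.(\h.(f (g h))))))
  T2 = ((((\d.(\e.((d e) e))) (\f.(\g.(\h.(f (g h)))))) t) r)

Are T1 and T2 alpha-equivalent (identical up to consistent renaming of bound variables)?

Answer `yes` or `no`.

Answer: no

Derivation:
Term 1: ((((\h.(((\b.(\c.b)) h) ((\d.(\e.((d e) e))) (\a.a)))) ((\f.(\g.(\h.((f h) g)))) w)) s) (\f.(\g.(\h.(f (g h))))))
Term 2: ((((\d.(\e.((d e) e))) (\f.(\g.(\h.(f (g h)))))) t) r)
Alpha-equivalence: compare structure up to binder renaming.
Result: False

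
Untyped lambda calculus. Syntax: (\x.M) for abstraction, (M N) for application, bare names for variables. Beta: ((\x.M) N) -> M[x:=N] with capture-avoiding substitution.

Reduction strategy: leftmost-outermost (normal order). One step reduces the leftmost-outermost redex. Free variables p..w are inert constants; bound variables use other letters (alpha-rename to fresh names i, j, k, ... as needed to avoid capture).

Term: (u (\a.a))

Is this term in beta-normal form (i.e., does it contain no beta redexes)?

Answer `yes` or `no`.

Term: (u (\a.a))
No beta redexes found.

Answer: yes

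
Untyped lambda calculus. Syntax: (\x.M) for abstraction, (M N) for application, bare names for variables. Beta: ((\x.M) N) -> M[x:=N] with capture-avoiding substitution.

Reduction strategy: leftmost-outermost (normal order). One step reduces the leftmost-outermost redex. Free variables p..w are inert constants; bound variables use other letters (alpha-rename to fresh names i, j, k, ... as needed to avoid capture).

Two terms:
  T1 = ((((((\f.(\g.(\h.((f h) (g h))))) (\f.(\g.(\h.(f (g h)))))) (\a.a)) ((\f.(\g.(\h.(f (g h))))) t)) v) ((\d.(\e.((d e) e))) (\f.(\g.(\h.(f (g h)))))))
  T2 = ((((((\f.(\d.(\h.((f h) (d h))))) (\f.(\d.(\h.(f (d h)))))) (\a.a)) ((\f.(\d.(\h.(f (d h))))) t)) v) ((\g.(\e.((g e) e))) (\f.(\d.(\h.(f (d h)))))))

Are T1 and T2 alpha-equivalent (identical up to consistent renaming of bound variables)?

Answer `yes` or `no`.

Answer: yes

Derivation:
Term 1: ((((((\f.(\g.(\h.((f h) (g h))))) (\f.(\g.(\h.(f (g h)))))) (\a.a)) ((\f.(\g.(\h.(f (g h))))) t)) v) ((\d.(\e.((d e) e))) (\f.(\g.(\h.(f (g h)))))))
Term 2: ((((((\f.(\d.(\h.((f h) (d h))))) (\f.(\d.(\h.(f (d h)))))) (\a.a)) ((\f.(\d.(\h.(f (d h))))) t)) v) ((\g.(\e.((g e) e))) (\f.(\d.(\h.(f (d h)))))))
Alpha-equivalence: compare structure up to binder renaming.
Result: True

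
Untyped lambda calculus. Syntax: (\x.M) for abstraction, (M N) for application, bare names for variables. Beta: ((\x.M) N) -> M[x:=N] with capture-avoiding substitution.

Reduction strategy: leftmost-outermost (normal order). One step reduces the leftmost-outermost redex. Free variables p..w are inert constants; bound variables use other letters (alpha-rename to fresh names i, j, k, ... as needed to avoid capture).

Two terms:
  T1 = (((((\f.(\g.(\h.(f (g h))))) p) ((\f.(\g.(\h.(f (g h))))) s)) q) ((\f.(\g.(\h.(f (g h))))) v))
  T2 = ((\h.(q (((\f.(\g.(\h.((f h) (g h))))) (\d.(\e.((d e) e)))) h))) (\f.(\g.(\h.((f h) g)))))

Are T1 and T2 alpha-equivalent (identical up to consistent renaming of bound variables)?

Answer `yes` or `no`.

Answer: no

Derivation:
Term 1: (((((\f.(\g.(\h.(f (g h))))) p) ((\f.(\g.(\h.(f (g h))))) s)) q) ((\f.(\g.(\h.(f (g h))))) v))
Term 2: ((\h.(q (((\f.(\g.(\h.((f h) (g h))))) (\d.(\e.((d e) e)))) h))) (\f.(\g.(\h.((f h) g)))))
Alpha-equivalence: compare structure up to binder renaming.
Result: False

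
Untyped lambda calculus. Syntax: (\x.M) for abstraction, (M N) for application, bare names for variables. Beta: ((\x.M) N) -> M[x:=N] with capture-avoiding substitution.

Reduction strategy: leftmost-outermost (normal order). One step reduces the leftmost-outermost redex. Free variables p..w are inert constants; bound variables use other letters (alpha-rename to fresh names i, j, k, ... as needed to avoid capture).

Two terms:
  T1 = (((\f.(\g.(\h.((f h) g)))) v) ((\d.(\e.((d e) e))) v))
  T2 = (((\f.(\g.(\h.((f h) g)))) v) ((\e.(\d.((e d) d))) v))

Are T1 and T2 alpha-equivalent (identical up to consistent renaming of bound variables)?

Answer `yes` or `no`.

Answer: yes

Derivation:
Term 1: (((\f.(\g.(\h.((f h) g)))) v) ((\d.(\e.((d e) e))) v))
Term 2: (((\f.(\g.(\h.((f h) g)))) v) ((\e.(\d.((e d) d))) v))
Alpha-equivalence: compare structure up to binder renaming.
Result: True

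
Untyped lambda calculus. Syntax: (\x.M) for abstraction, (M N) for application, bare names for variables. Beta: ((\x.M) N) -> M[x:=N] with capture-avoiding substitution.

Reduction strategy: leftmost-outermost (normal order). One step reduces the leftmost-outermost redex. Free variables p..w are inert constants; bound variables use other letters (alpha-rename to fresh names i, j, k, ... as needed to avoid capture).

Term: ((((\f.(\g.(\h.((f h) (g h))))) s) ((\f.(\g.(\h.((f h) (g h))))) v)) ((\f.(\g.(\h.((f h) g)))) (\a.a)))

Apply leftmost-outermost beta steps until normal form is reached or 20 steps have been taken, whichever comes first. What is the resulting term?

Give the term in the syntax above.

Answer: ((s (\g.(\h.(h g)))) (\h.((v h) (\i.(i h)))))

Derivation:
Step 0: ((((\f.(\g.(\h.((f h) (g h))))) s) ((\f.(\g.(\h.((f h) (g h))))) v)) ((\f.(\g.(\h.((f h) g)))) (\a.a)))
Step 1: (((\g.(\h.((s h) (g h)))) ((\f.(\g.(\h.((f h) (g h))))) v)) ((\f.(\g.(\h.((f h) g)))) (\a.a)))
Step 2: ((\h.((s h) (((\f.(\g.(\h.((f h) (g h))))) v) h))) ((\f.(\g.(\h.((f h) g)))) (\a.a)))
Step 3: ((s ((\f.(\g.(\h.((f h) g)))) (\a.a))) (((\f.(\g.(\h.((f h) (g h))))) v) ((\f.(\g.(\h.((f h) g)))) (\a.a))))
Step 4: ((s (\g.(\h.(((\a.a) h) g)))) (((\f.(\g.(\h.((f h) (g h))))) v) ((\f.(\g.(\h.((f h) g)))) (\a.a))))
Step 5: ((s (\g.(\h.(h g)))) (((\f.(\g.(\h.((f h) (g h))))) v) ((\f.(\g.(\h.((f h) g)))) (\a.a))))
Step 6: ((s (\g.(\h.(h g)))) ((\g.(\h.((v h) (g h)))) ((\f.(\g.(\h.((f h) g)))) (\a.a))))
Step 7: ((s (\g.(\h.(h g)))) (\h.((v h) (((\f.(\g.(\h.((f h) g)))) (\a.a)) h))))
Step 8: ((s (\g.(\h.(h g)))) (\h.((v h) ((\g.(\h.(((\a.a) h) g))) h))))
Step 9: ((s (\g.(\h.(h g)))) (\h.((v h) (\i.(((\a.a) i) h)))))
Step 10: ((s (\g.(\h.(h g)))) (\h.((v h) (\i.(i h)))))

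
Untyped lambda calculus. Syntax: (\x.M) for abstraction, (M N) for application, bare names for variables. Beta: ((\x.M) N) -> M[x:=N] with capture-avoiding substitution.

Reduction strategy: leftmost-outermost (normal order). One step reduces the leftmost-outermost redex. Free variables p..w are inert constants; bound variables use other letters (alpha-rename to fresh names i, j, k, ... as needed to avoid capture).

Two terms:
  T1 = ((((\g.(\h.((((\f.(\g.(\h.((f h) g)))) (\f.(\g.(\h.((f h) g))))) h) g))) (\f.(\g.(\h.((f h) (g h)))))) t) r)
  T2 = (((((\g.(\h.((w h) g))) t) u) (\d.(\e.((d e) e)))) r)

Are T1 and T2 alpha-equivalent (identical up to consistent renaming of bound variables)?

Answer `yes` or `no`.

Term 1: ((((\g.(\h.((((\f.(\g.(\h.((f h) g)))) (\f.(\g.(\h.((f h) g))))) h) g))) (\f.(\g.(\h.((f h) (g h)))))) t) r)
Term 2: (((((\g.(\h.((w h) g))) t) u) (\d.(\e.((d e) e)))) r)
Alpha-equivalence: compare structure up to binder renaming.
Result: False

Answer: no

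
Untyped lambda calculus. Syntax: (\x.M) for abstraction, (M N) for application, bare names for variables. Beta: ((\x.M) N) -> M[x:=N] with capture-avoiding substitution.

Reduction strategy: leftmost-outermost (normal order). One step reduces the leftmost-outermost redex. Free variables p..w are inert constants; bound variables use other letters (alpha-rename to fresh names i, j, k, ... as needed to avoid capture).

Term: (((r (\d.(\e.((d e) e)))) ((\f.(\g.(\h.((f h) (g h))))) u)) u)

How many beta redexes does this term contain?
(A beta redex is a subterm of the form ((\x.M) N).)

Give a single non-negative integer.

Term: (((r (\d.(\e.((d e) e)))) ((\f.(\g.(\h.((f h) (g h))))) u)) u)
  Redex: ((\f.(\g.(\h.((f h) (g h))))) u)
Total redexes: 1

Answer: 1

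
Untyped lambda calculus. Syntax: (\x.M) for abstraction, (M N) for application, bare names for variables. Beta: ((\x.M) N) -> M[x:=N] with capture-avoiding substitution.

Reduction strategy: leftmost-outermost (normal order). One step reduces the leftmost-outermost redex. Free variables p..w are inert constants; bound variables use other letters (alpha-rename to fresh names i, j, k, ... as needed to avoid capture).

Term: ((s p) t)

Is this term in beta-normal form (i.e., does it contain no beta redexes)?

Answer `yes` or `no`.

Answer: yes

Derivation:
Term: ((s p) t)
No beta redexes found.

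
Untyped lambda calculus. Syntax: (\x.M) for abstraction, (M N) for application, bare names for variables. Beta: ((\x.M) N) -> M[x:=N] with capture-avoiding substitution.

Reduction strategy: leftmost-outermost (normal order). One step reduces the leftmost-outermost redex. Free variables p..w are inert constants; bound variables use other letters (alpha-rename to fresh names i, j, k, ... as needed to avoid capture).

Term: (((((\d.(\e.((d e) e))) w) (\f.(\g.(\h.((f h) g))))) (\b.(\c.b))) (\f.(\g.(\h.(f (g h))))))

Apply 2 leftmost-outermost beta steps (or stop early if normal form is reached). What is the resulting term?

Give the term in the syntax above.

Answer: ((((w (\f.(\g.(\h.((f h) g))))) (\f.(\g.(\h.((f h) g))))) (\b.(\c.b))) (\f.(\g.(\h.(f (g h))))))

Derivation:
Step 0: (((((\d.(\e.((d e) e))) w) (\f.(\g.(\h.((f h) g))))) (\b.(\c.b))) (\f.(\g.(\h.(f (g h))))))
Step 1: ((((\e.((w e) e)) (\f.(\g.(\h.((f h) g))))) (\b.(\c.b))) (\f.(\g.(\h.(f (g h))))))
Step 2: ((((w (\f.(\g.(\h.((f h) g))))) (\f.(\g.(\h.((f h) g))))) (\b.(\c.b))) (\f.(\g.(\h.(f (g h))))))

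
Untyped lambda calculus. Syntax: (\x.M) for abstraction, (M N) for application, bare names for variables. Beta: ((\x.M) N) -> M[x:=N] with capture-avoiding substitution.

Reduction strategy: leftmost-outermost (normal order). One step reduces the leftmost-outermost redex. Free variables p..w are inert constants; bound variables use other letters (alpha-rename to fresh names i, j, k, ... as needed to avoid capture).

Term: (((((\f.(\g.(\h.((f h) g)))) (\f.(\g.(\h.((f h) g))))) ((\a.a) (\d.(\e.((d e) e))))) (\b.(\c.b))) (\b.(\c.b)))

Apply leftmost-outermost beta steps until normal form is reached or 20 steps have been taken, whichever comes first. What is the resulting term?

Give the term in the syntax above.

Answer: (\b.(\c.b))

Derivation:
Step 0: (((((\f.(\g.(\h.((f h) g)))) (\f.(\g.(\h.((f h) g))))) ((\a.a) (\d.(\e.((d e) e))))) (\b.(\c.b))) (\b.(\c.b)))
Step 1: ((((\g.(\h.(((\f.(\g.(\h.((f h) g)))) h) g))) ((\a.a) (\d.(\e.((d e) e))))) (\b.(\c.b))) (\b.(\c.b)))
Step 2: (((\h.(((\f.(\g.(\h.((f h) g)))) h) ((\a.a) (\d.(\e.((d e) e)))))) (\b.(\c.b))) (\b.(\c.b)))
Step 3: ((((\f.(\g.(\h.((f h) g)))) (\b.(\c.b))) ((\a.a) (\d.(\e.((d e) e))))) (\b.(\c.b)))
Step 4: (((\g.(\h.(((\b.(\c.b)) h) g))) ((\a.a) (\d.(\e.((d e) e))))) (\b.(\c.b)))
Step 5: ((\h.(((\b.(\c.b)) h) ((\a.a) (\d.(\e.((d e) e)))))) (\b.(\c.b)))
Step 6: (((\b.(\c.b)) (\b.(\c.b))) ((\a.a) (\d.(\e.((d e) e)))))
Step 7: ((\c.(\b.(\c.b))) ((\a.a) (\d.(\e.((d e) e)))))
Step 8: (\b.(\c.b))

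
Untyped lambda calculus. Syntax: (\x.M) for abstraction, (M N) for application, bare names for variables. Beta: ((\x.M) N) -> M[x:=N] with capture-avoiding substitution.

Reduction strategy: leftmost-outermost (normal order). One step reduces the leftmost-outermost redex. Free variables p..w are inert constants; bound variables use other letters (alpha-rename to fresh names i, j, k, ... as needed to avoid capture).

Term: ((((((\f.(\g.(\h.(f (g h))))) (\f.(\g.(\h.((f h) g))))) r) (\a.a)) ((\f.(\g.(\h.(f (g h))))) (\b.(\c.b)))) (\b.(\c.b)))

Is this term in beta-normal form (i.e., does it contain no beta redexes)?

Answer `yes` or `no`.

Term: ((((((\f.(\g.(\h.(f (g h))))) (\f.(\g.(\h.((f h) g))))) r) (\a.a)) ((\f.(\g.(\h.(f (g h))))) (\b.(\c.b)))) (\b.(\c.b)))
Found 2 beta redex(es).

Answer: no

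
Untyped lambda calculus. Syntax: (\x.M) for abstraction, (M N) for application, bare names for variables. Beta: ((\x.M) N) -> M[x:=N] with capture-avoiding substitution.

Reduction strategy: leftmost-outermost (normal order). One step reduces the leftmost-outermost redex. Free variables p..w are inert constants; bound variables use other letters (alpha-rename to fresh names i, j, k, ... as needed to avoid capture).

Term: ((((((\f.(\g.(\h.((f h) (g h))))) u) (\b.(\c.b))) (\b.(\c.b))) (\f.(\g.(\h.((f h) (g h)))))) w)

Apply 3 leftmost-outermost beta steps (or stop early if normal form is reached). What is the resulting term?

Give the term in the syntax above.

Step 0: ((((((\f.(\g.(\h.((f h) (g h))))) u) (\b.(\c.b))) (\b.(\c.b))) (\f.(\g.(\h.((f h) (g h)))))) w)
Step 1: (((((\g.(\h.((u h) (g h)))) (\b.(\c.b))) (\b.(\c.b))) (\f.(\g.(\h.((f h) (g h)))))) w)
Step 2: ((((\h.((u h) ((\b.(\c.b)) h))) (\b.(\c.b))) (\f.(\g.(\h.((f h) (g h)))))) w)
Step 3: ((((u (\b.(\c.b))) ((\b.(\c.b)) (\b.(\c.b)))) (\f.(\g.(\h.((f h) (g h)))))) w)

Answer: ((((u (\b.(\c.b))) ((\b.(\c.b)) (\b.(\c.b)))) (\f.(\g.(\h.((f h) (g h)))))) w)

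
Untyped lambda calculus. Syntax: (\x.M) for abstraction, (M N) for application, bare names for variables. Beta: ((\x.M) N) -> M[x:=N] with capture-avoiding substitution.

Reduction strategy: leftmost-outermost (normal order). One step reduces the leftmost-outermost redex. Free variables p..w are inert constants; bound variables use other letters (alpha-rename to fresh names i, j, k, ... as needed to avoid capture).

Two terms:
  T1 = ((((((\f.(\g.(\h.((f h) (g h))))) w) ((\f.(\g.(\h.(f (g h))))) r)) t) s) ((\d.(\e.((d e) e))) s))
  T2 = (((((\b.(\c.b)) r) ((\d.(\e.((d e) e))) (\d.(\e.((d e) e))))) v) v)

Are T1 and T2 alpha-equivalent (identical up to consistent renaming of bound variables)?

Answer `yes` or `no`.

Term 1: ((((((\f.(\g.(\h.((f h) (g h))))) w) ((\f.(\g.(\h.(f (g h))))) r)) t) s) ((\d.(\e.((d e) e))) s))
Term 2: (((((\b.(\c.b)) r) ((\d.(\e.((d e) e))) (\d.(\e.((d e) e))))) v) v)
Alpha-equivalence: compare structure up to binder renaming.
Result: False

Answer: no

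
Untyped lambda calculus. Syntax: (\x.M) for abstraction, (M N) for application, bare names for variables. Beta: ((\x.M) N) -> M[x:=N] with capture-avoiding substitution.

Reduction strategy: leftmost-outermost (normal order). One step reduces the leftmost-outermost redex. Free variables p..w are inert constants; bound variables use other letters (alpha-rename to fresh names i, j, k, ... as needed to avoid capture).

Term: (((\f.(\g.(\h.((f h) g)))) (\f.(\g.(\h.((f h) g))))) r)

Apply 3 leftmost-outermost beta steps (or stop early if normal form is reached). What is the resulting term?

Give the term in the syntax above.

Step 0: (((\f.(\g.(\h.((f h) g)))) (\f.(\g.(\h.((f h) g))))) r)
Step 1: ((\g.(\h.(((\f.(\g.(\h.((f h) g)))) h) g))) r)
Step 2: (\h.(((\f.(\g.(\h.((f h) g)))) h) r))
Step 3: (\h.((\g.(\i.((h i) g))) r))

Answer: (\h.((\g.(\i.((h i) g))) r))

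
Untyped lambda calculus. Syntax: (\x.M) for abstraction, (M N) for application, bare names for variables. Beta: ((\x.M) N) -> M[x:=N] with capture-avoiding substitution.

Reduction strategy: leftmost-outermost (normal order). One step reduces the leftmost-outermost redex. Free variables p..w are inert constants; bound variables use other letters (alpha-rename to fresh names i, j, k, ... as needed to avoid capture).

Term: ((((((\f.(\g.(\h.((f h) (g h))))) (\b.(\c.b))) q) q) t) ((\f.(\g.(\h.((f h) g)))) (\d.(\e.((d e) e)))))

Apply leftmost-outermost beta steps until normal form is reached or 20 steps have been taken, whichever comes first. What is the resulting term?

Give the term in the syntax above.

Step 0: ((((((\f.(\g.(\h.((f h) (g h))))) (\b.(\c.b))) q) q) t) ((\f.(\g.(\h.((f h) g)))) (\d.(\e.((d e) e)))))
Step 1: (((((\g.(\h.(((\b.(\c.b)) h) (g h)))) q) q) t) ((\f.(\g.(\h.((f h) g)))) (\d.(\e.((d e) e)))))
Step 2: ((((\h.(((\b.(\c.b)) h) (q h))) q) t) ((\f.(\g.(\h.((f h) g)))) (\d.(\e.((d e) e)))))
Step 3: (((((\b.(\c.b)) q) (q q)) t) ((\f.(\g.(\h.((f h) g)))) (\d.(\e.((d e) e)))))
Step 4: ((((\c.q) (q q)) t) ((\f.(\g.(\h.((f h) g)))) (\d.(\e.((d e) e)))))
Step 5: ((q t) ((\f.(\g.(\h.((f h) g)))) (\d.(\e.((d e) e)))))
Step 6: ((q t) (\g.(\h.(((\d.(\e.((d e) e))) h) g))))
Step 7: ((q t) (\g.(\h.((\e.((h e) e)) g))))
Step 8: ((q t) (\g.(\h.((h g) g))))

Answer: ((q t) (\g.(\h.((h g) g))))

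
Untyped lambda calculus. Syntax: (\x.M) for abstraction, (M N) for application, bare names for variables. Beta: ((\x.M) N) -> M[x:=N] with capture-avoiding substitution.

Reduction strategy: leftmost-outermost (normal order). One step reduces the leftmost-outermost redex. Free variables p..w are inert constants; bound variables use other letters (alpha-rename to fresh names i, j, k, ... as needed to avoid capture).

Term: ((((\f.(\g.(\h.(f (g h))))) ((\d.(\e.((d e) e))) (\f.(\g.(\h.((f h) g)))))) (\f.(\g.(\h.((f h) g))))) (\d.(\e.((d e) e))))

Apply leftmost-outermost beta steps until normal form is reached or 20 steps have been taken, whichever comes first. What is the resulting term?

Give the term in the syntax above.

Answer: (\h.((h h) h))

Derivation:
Step 0: ((((\f.(\g.(\h.(f (g h))))) ((\d.(\e.((d e) e))) (\f.(\g.(\h.((f h) g)))))) (\f.(\g.(\h.((f h) g))))) (\d.(\e.((d e) e))))
Step 1: (((\g.(\h.(((\d.(\e.((d e) e))) (\f.(\g.(\h.((f h) g))))) (g h)))) (\f.(\g.(\h.((f h) g))))) (\d.(\e.((d e) e))))
Step 2: ((\h.(((\d.(\e.((d e) e))) (\f.(\g.(\h.((f h) g))))) ((\f.(\g.(\h.((f h) g)))) h))) (\d.(\e.((d e) e))))
Step 3: (((\d.(\e.((d e) e))) (\f.(\g.(\h.((f h) g))))) ((\f.(\g.(\h.((f h) g)))) (\d.(\e.((d e) e)))))
Step 4: ((\e.(((\f.(\g.(\h.((f h) g)))) e) e)) ((\f.(\g.(\h.((f h) g)))) (\d.(\e.((d e) e)))))
Step 5: (((\f.(\g.(\h.((f h) g)))) ((\f.(\g.(\h.((f h) g)))) (\d.(\e.((d e) e))))) ((\f.(\g.(\h.((f h) g)))) (\d.(\e.((d e) e)))))
Step 6: ((\g.(\h.((((\f.(\g.(\h.((f h) g)))) (\d.(\e.((d e) e)))) h) g))) ((\f.(\g.(\h.((f h) g)))) (\d.(\e.((d e) e)))))
Step 7: (\h.((((\f.(\g.(\h.((f h) g)))) (\d.(\e.((d e) e)))) h) ((\f.(\g.(\h.((f h) g)))) (\d.(\e.((d e) e))))))
Step 8: (\h.(((\g.(\h.(((\d.(\e.((d e) e))) h) g))) h) ((\f.(\g.(\h.((f h) g)))) (\d.(\e.((d e) e))))))
Step 9: (\h.((\i.(((\d.(\e.((d e) e))) i) h)) ((\f.(\g.(\h.((f h) g)))) (\d.(\e.((d e) e))))))
Step 10: (\h.(((\d.(\e.((d e) e))) ((\f.(\g.(\h.((f h) g)))) (\d.(\e.((d e) e))))) h))
Step 11: (\h.((\e.((((\f.(\g.(\h.((f h) g)))) (\d.(\e.((d e) e)))) e) e)) h))
Step 12: (\h.((((\f.(\g.(\h.((f h) g)))) (\d.(\e.((d e) e)))) h) h))
Step 13: (\h.(((\g.(\h.(((\d.(\e.((d e) e))) h) g))) h) h))
Step 14: (\h.((\i.(((\d.(\e.((d e) e))) i) h)) h))
Step 15: (\h.(((\d.(\e.((d e) e))) h) h))
Step 16: (\h.((\e.((h e) e)) h))
Step 17: (\h.((h h) h))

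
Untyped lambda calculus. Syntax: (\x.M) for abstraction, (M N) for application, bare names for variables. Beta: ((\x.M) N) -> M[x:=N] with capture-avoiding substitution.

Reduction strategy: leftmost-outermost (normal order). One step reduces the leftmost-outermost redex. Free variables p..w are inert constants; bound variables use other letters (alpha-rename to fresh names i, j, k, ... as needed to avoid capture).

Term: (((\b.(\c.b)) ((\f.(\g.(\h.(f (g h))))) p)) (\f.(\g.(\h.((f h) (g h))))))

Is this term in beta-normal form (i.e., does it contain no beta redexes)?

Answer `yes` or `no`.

Term: (((\b.(\c.b)) ((\f.(\g.(\h.(f (g h))))) p)) (\f.(\g.(\h.((f h) (g h))))))
Found 2 beta redex(es).

Answer: no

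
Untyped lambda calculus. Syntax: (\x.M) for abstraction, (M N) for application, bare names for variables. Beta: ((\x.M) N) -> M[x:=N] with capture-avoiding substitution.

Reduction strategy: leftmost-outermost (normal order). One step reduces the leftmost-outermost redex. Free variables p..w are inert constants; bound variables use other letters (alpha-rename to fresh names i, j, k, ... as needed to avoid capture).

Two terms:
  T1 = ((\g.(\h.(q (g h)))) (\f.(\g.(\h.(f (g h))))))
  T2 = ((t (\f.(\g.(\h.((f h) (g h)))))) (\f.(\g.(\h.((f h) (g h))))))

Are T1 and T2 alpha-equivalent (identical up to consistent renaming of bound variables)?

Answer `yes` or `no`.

Answer: no

Derivation:
Term 1: ((\g.(\h.(q (g h)))) (\f.(\g.(\h.(f (g h))))))
Term 2: ((t (\f.(\g.(\h.((f h) (g h)))))) (\f.(\g.(\h.((f h) (g h))))))
Alpha-equivalence: compare structure up to binder renaming.
Result: False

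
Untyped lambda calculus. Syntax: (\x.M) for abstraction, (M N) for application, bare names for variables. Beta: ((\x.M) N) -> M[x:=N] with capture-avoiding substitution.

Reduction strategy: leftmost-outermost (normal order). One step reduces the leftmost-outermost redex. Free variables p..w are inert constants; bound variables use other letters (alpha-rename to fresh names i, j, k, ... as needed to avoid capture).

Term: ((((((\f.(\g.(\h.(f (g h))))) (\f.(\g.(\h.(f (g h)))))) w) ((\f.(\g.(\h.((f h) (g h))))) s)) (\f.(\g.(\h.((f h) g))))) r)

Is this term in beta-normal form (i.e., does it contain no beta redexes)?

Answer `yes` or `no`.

Term: ((((((\f.(\g.(\h.(f (g h))))) (\f.(\g.(\h.(f (g h)))))) w) ((\f.(\g.(\h.((f h) (g h))))) s)) (\f.(\g.(\h.((f h) g))))) r)
Found 2 beta redex(es).

Answer: no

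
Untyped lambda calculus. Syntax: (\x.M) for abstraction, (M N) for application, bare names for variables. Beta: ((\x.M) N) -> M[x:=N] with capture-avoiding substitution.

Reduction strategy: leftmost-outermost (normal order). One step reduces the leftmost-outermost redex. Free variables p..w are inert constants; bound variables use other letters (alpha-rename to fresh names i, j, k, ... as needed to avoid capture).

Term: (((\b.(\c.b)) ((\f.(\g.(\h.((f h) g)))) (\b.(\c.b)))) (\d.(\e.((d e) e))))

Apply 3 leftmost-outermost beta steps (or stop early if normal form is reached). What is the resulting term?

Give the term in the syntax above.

Step 0: (((\b.(\c.b)) ((\f.(\g.(\h.((f h) g)))) (\b.(\c.b)))) (\d.(\e.((d e) e))))
Step 1: ((\c.((\f.(\g.(\h.((f h) g)))) (\b.(\c.b)))) (\d.(\e.((d e) e))))
Step 2: ((\f.(\g.(\h.((f h) g)))) (\b.(\c.b)))
Step 3: (\g.(\h.(((\b.(\c.b)) h) g)))

Answer: (\g.(\h.(((\b.(\c.b)) h) g)))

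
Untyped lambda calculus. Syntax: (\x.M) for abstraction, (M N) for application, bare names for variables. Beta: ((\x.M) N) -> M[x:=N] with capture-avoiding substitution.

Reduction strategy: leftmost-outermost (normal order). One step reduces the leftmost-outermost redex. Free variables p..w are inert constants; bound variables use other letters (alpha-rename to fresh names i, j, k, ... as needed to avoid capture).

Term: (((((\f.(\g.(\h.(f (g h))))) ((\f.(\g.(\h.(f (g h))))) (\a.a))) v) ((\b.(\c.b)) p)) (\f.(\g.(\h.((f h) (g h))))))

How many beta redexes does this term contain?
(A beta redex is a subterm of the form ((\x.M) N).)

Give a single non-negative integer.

Term: (((((\f.(\g.(\h.(f (g h))))) ((\f.(\g.(\h.(f (g h))))) (\a.a))) v) ((\b.(\c.b)) p)) (\f.(\g.(\h.((f h) (g h))))))
  Redex: ((\f.(\g.(\h.(f (g h))))) ((\f.(\g.(\h.(f (g h))))) (\a.a)))
  Redex: ((\f.(\g.(\h.(f (g h))))) (\a.a))
  Redex: ((\b.(\c.b)) p)
Total redexes: 3

Answer: 3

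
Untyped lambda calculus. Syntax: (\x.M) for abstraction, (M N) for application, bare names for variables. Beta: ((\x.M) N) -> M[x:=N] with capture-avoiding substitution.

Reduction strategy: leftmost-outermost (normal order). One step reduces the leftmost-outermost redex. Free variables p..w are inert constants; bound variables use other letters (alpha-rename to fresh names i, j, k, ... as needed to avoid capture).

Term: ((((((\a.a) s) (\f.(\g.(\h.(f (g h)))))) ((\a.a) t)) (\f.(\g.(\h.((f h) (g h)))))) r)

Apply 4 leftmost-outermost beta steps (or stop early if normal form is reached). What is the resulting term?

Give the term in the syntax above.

Answer: ((((s (\f.(\g.(\h.(f (g h)))))) t) (\f.(\g.(\h.((f h) (g h)))))) r)

Derivation:
Step 0: ((((((\a.a) s) (\f.(\g.(\h.(f (g h)))))) ((\a.a) t)) (\f.(\g.(\h.((f h) (g h)))))) r)
Step 1: ((((s (\f.(\g.(\h.(f (g h)))))) ((\a.a) t)) (\f.(\g.(\h.((f h) (g h)))))) r)
Step 2: ((((s (\f.(\g.(\h.(f (g h)))))) t) (\f.(\g.(\h.((f h) (g h)))))) r)
Step 3: (normal form reached)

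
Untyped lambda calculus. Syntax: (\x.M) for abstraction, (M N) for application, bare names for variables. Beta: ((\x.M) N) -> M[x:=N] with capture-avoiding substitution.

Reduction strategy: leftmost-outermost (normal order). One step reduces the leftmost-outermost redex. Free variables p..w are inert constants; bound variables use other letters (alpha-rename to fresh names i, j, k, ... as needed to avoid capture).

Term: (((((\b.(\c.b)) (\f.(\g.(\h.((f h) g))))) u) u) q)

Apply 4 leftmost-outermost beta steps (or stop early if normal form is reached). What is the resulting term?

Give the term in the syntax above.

Answer: (\h.((u h) q))

Derivation:
Step 0: (((((\b.(\c.b)) (\f.(\g.(\h.((f h) g))))) u) u) q)
Step 1: ((((\c.(\f.(\g.(\h.((f h) g))))) u) u) q)
Step 2: (((\f.(\g.(\h.((f h) g)))) u) q)
Step 3: ((\g.(\h.((u h) g))) q)
Step 4: (\h.((u h) q))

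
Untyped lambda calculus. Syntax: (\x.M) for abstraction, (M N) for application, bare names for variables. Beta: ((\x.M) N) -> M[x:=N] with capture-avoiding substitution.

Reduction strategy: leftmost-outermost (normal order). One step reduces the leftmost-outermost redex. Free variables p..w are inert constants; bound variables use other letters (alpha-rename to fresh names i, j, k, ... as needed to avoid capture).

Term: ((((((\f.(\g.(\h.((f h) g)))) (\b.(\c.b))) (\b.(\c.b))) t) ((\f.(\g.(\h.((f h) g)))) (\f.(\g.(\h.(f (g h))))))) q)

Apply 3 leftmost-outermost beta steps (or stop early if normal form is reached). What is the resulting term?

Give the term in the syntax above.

Step 0: ((((((\f.(\g.(\h.((f h) g)))) (\b.(\c.b))) (\b.(\c.b))) t) ((\f.(\g.(\h.((f h) g)))) (\f.(\g.(\h.(f (g h))))))) q)
Step 1: (((((\g.(\h.(((\b.(\c.b)) h) g))) (\b.(\c.b))) t) ((\f.(\g.(\h.((f h) g)))) (\f.(\g.(\h.(f (g h))))))) q)
Step 2: ((((\h.(((\b.(\c.b)) h) (\b.(\c.b)))) t) ((\f.(\g.(\h.((f h) g)))) (\f.(\g.(\h.(f (g h))))))) q)
Step 3: (((((\b.(\c.b)) t) (\b.(\c.b))) ((\f.(\g.(\h.((f h) g)))) (\f.(\g.(\h.(f (g h))))))) q)

Answer: (((((\b.(\c.b)) t) (\b.(\c.b))) ((\f.(\g.(\h.((f h) g)))) (\f.(\g.(\h.(f (g h))))))) q)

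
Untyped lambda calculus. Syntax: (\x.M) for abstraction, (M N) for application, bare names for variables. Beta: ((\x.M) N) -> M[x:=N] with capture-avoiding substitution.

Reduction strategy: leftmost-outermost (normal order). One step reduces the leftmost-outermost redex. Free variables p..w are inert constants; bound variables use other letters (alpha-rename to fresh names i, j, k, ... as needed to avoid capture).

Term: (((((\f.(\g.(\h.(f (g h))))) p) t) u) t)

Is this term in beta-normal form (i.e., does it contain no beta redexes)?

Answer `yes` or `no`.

Term: (((((\f.(\g.(\h.(f (g h))))) p) t) u) t)
Found 1 beta redex(es).

Answer: no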